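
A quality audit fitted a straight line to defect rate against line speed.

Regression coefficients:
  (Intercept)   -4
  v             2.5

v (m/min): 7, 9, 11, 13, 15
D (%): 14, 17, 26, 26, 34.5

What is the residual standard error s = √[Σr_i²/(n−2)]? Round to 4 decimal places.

s = 2.3094

v=7: ŷ = -4 + 2.5·7 = 13.5; r = 14 − 13.5 = 0.5
v=9: ŷ = -4 + 2.5·9 = 18.5; r = 17 − 18.5 = -1.5
v=11: ŷ = -4 + 2.5·11 = 23.5; r = 26 − 23.5 = 2.5
v=13: ŷ = -4 + 2.5·13 = 28.5; r = 26 − 28.5 = -2.5
v=15: ŷ = -4 + 2.5·15 = 33.5; r = 34.5 − 33.5 = 1
SSE = 0.25 + 2.25 + 6.25 + 6.25 + 1 = 16
s = √(16/3) = √5.33333 ≈ 2.3094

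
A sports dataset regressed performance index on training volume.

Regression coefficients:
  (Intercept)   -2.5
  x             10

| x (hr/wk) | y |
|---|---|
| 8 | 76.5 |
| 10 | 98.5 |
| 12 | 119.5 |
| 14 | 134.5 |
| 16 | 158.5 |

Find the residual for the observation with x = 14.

ŷ = -2.5 + 10·14 = 137.5
e = 134.5 − 137.5 = -3

e = -3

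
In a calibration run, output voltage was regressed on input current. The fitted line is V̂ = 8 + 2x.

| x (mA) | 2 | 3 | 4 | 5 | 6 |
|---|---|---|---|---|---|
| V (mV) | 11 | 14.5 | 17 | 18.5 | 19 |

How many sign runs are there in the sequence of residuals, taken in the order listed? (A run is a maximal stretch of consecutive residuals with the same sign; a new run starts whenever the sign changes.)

3 runs

x=2: V̂ = 8 + 2·2 = 12; r = 11 − 12 = -1
x=3: V̂ = 8 + 2·3 = 14; r = 14.5 − 14 = 0.5
x=4: V̂ = 8 + 2·4 = 16; r = 17 − 16 = 1
x=5: V̂ = 8 + 2·5 = 18; r = 18.5 − 18 = 0.5
x=6: V̂ = 8 + 2·6 = 20; r = 19 − 20 = -1
Signs: − + + + −
Runs: −×1, +×3, −×1 → 3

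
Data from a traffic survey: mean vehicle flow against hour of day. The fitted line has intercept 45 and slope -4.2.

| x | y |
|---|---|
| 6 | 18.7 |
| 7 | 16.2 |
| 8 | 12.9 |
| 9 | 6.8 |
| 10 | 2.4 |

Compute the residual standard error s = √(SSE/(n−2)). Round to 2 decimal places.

s = 1.20

x=6: ŷ = 45 − 4.2·6 = 19.8; r = 18.7 − 19.8 = -1.1
x=7: ŷ = 45 − 4.2·7 = 15.6; r = 16.2 − 15.6 = 0.6
x=8: ŷ = 45 − 4.2·8 = 11.4; r = 12.9 − 11.4 = 1.5
x=9: ŷ = 45 − 4.2·9 = 7.2; r = 6.8 − 7.2 = -0.4
x=10: ŷ = 45 − 4.2·10 = 3; r = 2.4 − 3 = -0.6
SSE = 1.21 + 0.36 + 2.25 + 0.16 + 0.36 = 4.34
s = √(4.34/3) = √1.44667 ≈ 1.20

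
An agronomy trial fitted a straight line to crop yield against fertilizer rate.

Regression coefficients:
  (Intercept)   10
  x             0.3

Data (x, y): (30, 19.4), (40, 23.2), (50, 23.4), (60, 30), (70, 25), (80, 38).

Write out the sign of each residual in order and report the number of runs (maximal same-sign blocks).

x=30: ŷ = 10 + 0.3·30 = 19; e = 19.4 − 19 = 0.4
x=40: ŷ = 10 + 0.3·40 = 22; e = 23.2 − 22 = 1.2
x=50: ŷ = 10 + 0.3·50 = 25; e = 23.4 − 25 = -1.6
x=60: ŷ = 10 + 0.3·60 = 28; e = 30 − 28 = 2
x=70: ŷ = 10 + 0.3·70 = 31; e = 25 − 31 = -6
x=80: ŷ = 10 + 0.3·80 = 34; e = 38 − 34 = 4
Signs: + + − + − +
Runs: +×2, −×1, +×1, −×1, +×1 → 5

5 runs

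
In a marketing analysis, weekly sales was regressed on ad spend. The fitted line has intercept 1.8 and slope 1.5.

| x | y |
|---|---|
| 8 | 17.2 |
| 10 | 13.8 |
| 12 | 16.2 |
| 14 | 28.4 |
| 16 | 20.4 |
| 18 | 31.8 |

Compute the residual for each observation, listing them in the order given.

3.4, -3, -3.6, 5.6, -5.4, 3

x=8: ŷ = 1.8 + 1.5·8 = 13.8; r = 17.2 − 13.8 = 3.4
x=10: ŷ = 1.8 + 1.5·10 = 16.8; r = 13.8 − 16.8 = -3
x=12: ŷ = 1.8 + 1.5·12 = 19.8; r = 16.2 − 19.8 = -3.6
x=14: ŷ = 1.8 + 1.5·14 = 22.8; r = 28.4 − 22.8 = 5.6
x=16: ŷ = 1.8 + 1.5·16 = 25.8; r = 20.4 − 25.8 = -5.4
x=18: ŷ = 1.8 + 1.5·18 = 28.8; r = 31.8 − 28.8 = 3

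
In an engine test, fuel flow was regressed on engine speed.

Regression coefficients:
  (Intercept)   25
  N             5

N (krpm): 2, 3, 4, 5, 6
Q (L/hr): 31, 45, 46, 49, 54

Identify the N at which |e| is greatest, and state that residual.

N=2: ŷ = 25 + 5·2 = 35; e = 31 − 35 = -4
N=3: ŷ = 25 + 5·3 = 40; e = 45 − 40 = 5
N=4: ŷ = 25 + 5·4 = 45; e = 46 − 45 = 1
N=5: ŷ = 25 + 5·5 = 50; e = 49 − 50 = -1
N=6: ŷ = 25 + 5·6 = 55; e = 54 − 55 = -1
Largest |e| is 5 at N = 3, residual 5.

N = 3, e = 5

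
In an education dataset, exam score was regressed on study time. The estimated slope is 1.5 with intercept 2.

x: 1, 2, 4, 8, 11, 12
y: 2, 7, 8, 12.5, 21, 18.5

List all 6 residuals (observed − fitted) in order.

-1.5, 2, 0, -1.5, 2.5, -1.5

x=1: ŷ = 2 + 1.5·1 = 3.5; e = 2 − 3.5 = -1.5
x=2: ŷ = 2 + 1.5·2 = 5; e = 7 − 5 = 2
x=4: ŷ = 2 + 1.5·4 = 8; e = 8 − 8 = 0
x=8: ŷ = 2 + 1.5·8 = 14; e = 12.5 − 14 = -1.5
x=11: ŷ = 2 + 1.5·11 = 18.5; e = 21 − 18.5 = 2.5
x=12: ŷ = 2 + 1.5·12 = 20; e = 18.5 − 20 = -1.5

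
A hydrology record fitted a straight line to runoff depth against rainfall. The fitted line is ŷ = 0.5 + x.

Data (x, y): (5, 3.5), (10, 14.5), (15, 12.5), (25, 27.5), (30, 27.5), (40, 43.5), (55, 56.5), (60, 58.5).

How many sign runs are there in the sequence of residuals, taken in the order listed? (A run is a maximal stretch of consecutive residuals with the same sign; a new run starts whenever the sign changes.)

x=5: ŷ = 0.5 + 5 = 5.5; r = 3.5 − 5.5 = -2
x=10: ŷ = 0.5 + 10 = 10.5; r = 14.5 − 10.5 = 4
x=15: ŷ = 0.5 + 15 = 15.5; r = 12.5 − 15.5 = -3
x=25: ŷ = 0.5 + 25 = 25.5; r = 27.5 − 25.5 = 2
x=30: ŷ = 0.5 + 30 = 30.5; r = 27.5 − 30.5 = -3
x=40: ŷ = 0.5 + 40 = 40.5; r = 43.5 − 40.5 = 3
x=55: ŷ = 0.5 + 55 = 55.5; r = 56.5 − 55.5 = 1
x=60: ŷ = 0.5 + 60 = 60.5; r = 58.5 − 60.5 = -2
Signs: − + − + − + + −
Runs: −×1, +×1, −×1, +×1, −×1, +×2, −×1 → 7

7 runs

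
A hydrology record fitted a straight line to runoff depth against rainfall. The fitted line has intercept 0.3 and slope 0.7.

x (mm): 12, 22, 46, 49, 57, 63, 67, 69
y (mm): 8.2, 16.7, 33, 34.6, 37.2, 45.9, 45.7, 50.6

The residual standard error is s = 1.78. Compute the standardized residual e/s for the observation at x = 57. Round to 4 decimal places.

-1.6854

ŷ = 0.3 + 0.7·57 = 40.2
e = 37.2 − 40.2 = -3
e/s = -3 / 1.78 = -1.6854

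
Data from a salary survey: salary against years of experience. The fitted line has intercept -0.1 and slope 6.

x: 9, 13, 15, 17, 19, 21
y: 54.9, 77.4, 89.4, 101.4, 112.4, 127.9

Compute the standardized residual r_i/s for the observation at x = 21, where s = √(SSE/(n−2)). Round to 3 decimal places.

x=9: ŷ = -0.1 + 6·9 = 53.9; r = 54.9 − 53.9 = 1
x=13: ŷ = -0.1 + 6·13 = 77.9; r = 77.4 − 77.9 = -0.5
x=15: ŷ = -0.1 + 6·15 = 89.9; r = 89.4 − 89.9 = -0.5
x=17: ŷ = -0.1 + 6·17 = 101.9; r = 101.4 − 101.9 = -0.5
x=19: ŷ = -0.1 + 6·19 = 113.9; r = 112.4 − 113.9 = -1.5
x=21: ŷ = -0.1 + 6·21 = 125.9; r = 127.9 − 125.9 = 2
SSE = 1 + 0.25 + 0.25 + 0.25 + 2.25 + 4 = 8
s = √(8/4) = 1.41421
r/s = 2 / 1.41421 = 1.414

1.414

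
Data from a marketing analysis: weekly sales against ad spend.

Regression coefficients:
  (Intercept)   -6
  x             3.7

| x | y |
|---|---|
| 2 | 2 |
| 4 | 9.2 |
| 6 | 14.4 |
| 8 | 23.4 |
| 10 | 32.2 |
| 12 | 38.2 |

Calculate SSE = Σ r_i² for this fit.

SSE = 5.28

x=2: ŷ = -6 + 3.7·2 = 1.4; r = 2 − 1.4 = 0.6
x=4: ŷ = -6 + 3.7·4 = 8.8; r = 9.2 − 8.8 = 0.4
x=6: ŷ = -6 + 3.7·6 = 16.2; r = 14.4 − 16.2 = -1.8
x=8: ŷ = -6 + 3.7·8 = 23.6; r = 23.4 − 23.6 = -0.2
x=10: ŷ = -6 + 3.7·10 = 31; r = 32.2 − 31 = 1.2
x=12: ŷ = -6 + 3.7·12 = 38.4; r = 38.2 − 38.4 = -0.2
SSE = 0.36 + 0.16 + 3.24 + 0.04 + 1.44 + 0.04 = 5.28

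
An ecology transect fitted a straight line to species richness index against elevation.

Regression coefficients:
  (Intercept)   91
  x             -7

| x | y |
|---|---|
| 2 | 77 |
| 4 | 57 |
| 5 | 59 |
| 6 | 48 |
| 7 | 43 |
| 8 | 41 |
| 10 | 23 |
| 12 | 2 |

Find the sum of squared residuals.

x=2: ŷ = 91 − 7·2 = 77; r = 77 − 77 = 0
x=4: ŷ = 91 − 7·4 = 63; r = 57 − 63 = -6
x=5: ŷ = 91 − 7·5 = 56; r = 59 − 56 = 3
x=6: ŷ = 91 − 7·6 = 49; r = 48 − 49 = -1
x=7: ŷ = 91 − 7·7 = 42; r = 43 − 42 = 1
x=8: ŷ = 91 − 7·8 = 35; r = 41 − 35 = 6
x=10: ŷ = 91 − 7·10 = 21; r = 23 − 21 = 2
x=12: ŷ = 91 − 7·12 = 7; r = 2 − 7 = -5
SSE = 0 + 36 + 9 + 1 + 1 + 36 + 4 + 25 = 112

SSE = 112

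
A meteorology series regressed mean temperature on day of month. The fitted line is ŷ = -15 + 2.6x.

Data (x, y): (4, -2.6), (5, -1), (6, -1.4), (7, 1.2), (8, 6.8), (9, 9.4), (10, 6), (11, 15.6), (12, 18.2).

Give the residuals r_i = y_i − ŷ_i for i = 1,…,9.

x=4: ŷ = -15 + 2.6·4 = -4.6; r = -2.6 − (-4.6) = 2
x=5: ŷ = -15 + 2.6·5 = -2; r = -1 − (-2) = 1
x=6: ŷ = -15 + 2.6·6 = 0.6; r = -1.4 − 0.6 = -2
x=7: ŷ = -15 + 2.6·7 = 3.2; r = 1.2 − 3.2 = -2
x=8: ŷ = -15 + 2.6·8 = 5.8; r = 6.8 − 5.8 = 1
x=9: ŷ = -15 + 2.6·9 = 8.4; r = 9.4 − 8.4 = 1
x=10: ŷ = -15 + 2.6·10 = 11; r = 6 − 11 = -5
x=11: ŷ = -15 + 2.6·11 = 13.6; r = 15.6 − 13.6 = 2
x=12: ŷ = -15 + 2.6·12 = 16.2; r = 18.2 − 16.2 = 2

2, 1, -2, -2, 1, 1, -5, 2, 2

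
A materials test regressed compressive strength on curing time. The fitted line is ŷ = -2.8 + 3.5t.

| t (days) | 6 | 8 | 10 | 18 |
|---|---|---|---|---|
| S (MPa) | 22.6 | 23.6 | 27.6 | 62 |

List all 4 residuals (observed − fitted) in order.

4.4, -1.6, -4.6, 1.8

t=6: ŷ = -2.8 + 3.5·6 = 18.2; e = 22.6 − 18.2 = 4.4
t=8: ŷ = -2.8 + 3.5·8 = 25.2; e = 23.6 − 25.2 = -1.6
t=10: ŷ = -2.8 + 3.5·10 = 32.2; e = 27.6 − 32.2 = -4.6
t=18: ŷ = -2.8 + 3.5·18 = 60.2; e = 62 − 60.2 = 1.8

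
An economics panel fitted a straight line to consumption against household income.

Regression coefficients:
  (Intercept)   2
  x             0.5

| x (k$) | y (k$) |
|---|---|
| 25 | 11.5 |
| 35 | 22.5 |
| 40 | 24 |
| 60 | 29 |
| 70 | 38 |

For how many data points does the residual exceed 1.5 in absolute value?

4

x=25: ŷ = 2 + 0.5·25 = 14.5; e = 11.5 − 14.5 = -3
x=35: ŷ = 2 + 0.5·35 = 19.5; e = 22.5 − 19.5 = 3
x=40: ŷ = 2 + 0.5·40 = 22; e = 24 − 22 = 2
x=60: ŷ = 2 + 0.5·60 = 32; e = 29 − 32 = -3
x=70: ŷ = 2 + 0.5·70 = 37; e = 38 − 37 = 1
|e| > 1.5: x=25 (|e|=3), x=35 (|e|=3), x=40 (|e|=2), x=60 (|e|=3) → 4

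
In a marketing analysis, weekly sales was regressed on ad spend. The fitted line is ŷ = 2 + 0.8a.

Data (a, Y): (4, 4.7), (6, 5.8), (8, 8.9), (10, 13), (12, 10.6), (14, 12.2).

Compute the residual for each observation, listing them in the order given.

-0.5, -1, 0.5, 3, -1, -1

a=4: ŷ = 2 + 0.8·4 = 5.2; e = 4.7 − 5.2 = -0.5
a=6: ŷ = 2 + 0.8·6 = 6.8; e = 5.8 − 6.8 = -1
a=8: ŷ = 2 + 0.8·8 = 8.4; e = 8.9 − 8.4 = 0.5
a=10: ŷ = 2 + 0.8·10 = 10; e = 13 − 10 = 3
a=12: ŷ = 2 + 0.8·12 = 11.6; e = 10.6 − 11.6 = -1
a=14: ŷ = 2 + 0.8·14 = 13.2; e = 12.2 − 13.2 = -1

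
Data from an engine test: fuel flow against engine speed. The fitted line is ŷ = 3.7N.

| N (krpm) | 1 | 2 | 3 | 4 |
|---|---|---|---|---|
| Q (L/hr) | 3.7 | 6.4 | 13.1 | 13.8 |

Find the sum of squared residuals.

N=1: ŷ = 3.7·1 = 3.7; r = 3.7 − 3.7 = 0
N=2: ŷ = 3.7·2 = 7.4; r = 6.4 − 7.4 = -1
N=3: ŷ = 3.7·3 = 11.1; r = 13.1 − 11.1 = 2
N=4: ŷ = 3.7·4 = 14.8; r = 13.8 − 14.8 = -1
SSE = 0 + 1 + 4 + 1 = 6

SSE = 6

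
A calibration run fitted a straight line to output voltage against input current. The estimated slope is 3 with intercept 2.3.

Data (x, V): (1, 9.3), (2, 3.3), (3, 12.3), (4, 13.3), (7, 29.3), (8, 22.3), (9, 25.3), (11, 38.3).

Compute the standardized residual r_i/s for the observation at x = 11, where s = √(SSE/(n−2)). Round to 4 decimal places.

x=1: V̂ = 2.3 + 3·1 = 5.3; r = 9.3 − 5.3 = 4
x=2: V̂ = 2.3 + 3·2 = 8.3; r = 3.3 − 8.3 = -5
x=3: V̂ = 2.3 + 3·3 = 11.3; r = 12.3 − 11.3 = 1
x=4: V̂ = 2.3 + 3·4 = 14.3; r = 13.3 − 14.3 = -1
x=7: V̂ = 2.3 + 3·7 = 23.3; r = 29.3 − 23.3 = 6
x=8: V̂ = 2.3 + 3·8 = 26.3; r = 22.3 − 26.3 = -4
x=9: V̂ = 2.3 + 3·9 = 29.3; r = 25.3 − 29.3 = -4
x=11: V̂ = 2.3 + 3·11 = 35.3; r = 38.3 − 35.3 = 3
SSE = 16 + 25 + 1 + 1 + 36 + 16 + 16 + 9 = 120
s = √(120/6) = 4.47214
r/s = 3 / 4.47214 = 0.6708

0.6708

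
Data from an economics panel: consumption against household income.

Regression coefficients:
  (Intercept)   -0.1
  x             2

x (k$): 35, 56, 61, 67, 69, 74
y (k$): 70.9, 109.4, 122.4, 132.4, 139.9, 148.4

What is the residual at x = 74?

ŷ = -0.1 + 2·74 = 147.9
r = 148.4 − 147.9 = 0.5

r = 0.5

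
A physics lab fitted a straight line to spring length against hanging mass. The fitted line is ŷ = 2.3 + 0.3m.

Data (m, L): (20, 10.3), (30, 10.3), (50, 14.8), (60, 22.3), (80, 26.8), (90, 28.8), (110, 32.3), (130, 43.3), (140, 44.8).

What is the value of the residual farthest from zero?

r = -3

m=20: ŷ = 2.3 + 0.3·20 = 8.3; r = 10.3 − 8.3 = 2
m=30: ŷ = 2.3 + 0.3·30 = 11.3; r = 10.3 − 11.3 = -1
m=50: ŷ = 2.3 + 0.3·50 = 17.3; r = 14.8 − 17.3 = -2.5
m=60: ŷ = 2.3 + 0.3·60 = 20.3; r = 22.3 − 20.3 = 2
m=80: ŷ = 2.3 + 0.3·80 = 26.3; r = 26.8 − 26.3 = 0.5
m=90: ŷ = 2.3 + 0.3·90 = 29.3; r = 28.8 − 29.3 = -0.5
m=110: ŷ = 2.3 + 0.3·110 = 35.3; r = 32.3 − 35.3 = -3
m=130: ŷ = 2.3 + 0.3·130 = 41.3; r = 43.3 − 41.3 = 2
m=140: ŷ = 2.3 + 0.3·140 = 44.3; r = 44.8 − 44.3 = 0.5
Largest |r| is 3 at m = 110, residual -3.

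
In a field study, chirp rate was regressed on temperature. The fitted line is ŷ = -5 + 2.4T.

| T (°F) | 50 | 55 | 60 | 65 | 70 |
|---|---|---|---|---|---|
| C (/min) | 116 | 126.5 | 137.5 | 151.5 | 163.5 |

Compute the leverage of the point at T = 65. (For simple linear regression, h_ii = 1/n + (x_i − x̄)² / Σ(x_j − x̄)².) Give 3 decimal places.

h = 0.300

T̄ = (50 + 55 + 60 + 65 + 70)/5 = 60
Σ(T − T̄)² = 100 + 25 + 0 + 25 + 100 = 250
h = 1/5 + (5)²/250 = 0.2 + 0.1 = 0.300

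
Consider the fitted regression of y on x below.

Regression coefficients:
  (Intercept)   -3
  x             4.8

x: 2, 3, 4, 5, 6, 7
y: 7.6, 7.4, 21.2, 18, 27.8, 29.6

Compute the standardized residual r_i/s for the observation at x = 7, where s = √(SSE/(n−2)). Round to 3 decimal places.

-0.267

x=2: ŷ = -3 + 4.8·2 = 6.6; r = 7.6 − 6.6 = 1
x=3: ŷ = -3 + 4.8·3 = 11.4; r = 7.4 − 11.4 = -4
x=4: ŷ = -3 + 4.8·4 = 16.2; r = 21.2 − 16.2 = 5
x=5: ŷ = -3 + 4.8·5 = 21; r = 18 − 21 = -3
x=6: ŷ = -3 + 4.8·6 = 25.8; r = 27.8 − 25.8 = 2
x=7: ŷ = -3 + 4.8·7 = 30.6; r = 29.6 − 30.6 = -1
SSE = 1 + 16 + 25 + 9 + 4 + 1 = 56
s = √(56/4) = 3.74166
r/s = -1 / 3.74166 = -0.267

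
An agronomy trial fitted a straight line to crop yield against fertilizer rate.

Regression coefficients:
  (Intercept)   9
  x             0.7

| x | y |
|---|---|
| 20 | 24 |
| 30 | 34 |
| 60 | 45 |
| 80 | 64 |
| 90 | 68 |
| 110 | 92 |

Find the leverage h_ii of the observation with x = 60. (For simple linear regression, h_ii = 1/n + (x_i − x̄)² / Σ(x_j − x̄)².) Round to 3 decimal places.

x̄ = (20 + 30 + 60 + 80 + 90 + 110)/6 = 65
Σ(x − x̄)² = 2025 + 1225 + 25 + 225 + 625 + 2025 = 6150
h = 1/6 + (-5)²/6150 = 0.166667 + 0.00406504 = 0.171

h = 0.171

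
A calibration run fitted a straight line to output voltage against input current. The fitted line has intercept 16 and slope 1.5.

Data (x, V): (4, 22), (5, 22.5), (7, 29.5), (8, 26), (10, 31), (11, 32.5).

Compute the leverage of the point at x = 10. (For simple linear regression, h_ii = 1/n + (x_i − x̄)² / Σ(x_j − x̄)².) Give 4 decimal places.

h = 0.3333

x̄ = (4 + 5 + 7 + 8 + 10 + 11)/6 = 7.5
Σ(x − x̄)² = 12.25 + 6.25 + 0.25 + 0.25 + 6.25 + 12.25 = 37.5
h = 1/6 + (2.5)²/37.5 = 0.166667 + 0.166667 = 0.3333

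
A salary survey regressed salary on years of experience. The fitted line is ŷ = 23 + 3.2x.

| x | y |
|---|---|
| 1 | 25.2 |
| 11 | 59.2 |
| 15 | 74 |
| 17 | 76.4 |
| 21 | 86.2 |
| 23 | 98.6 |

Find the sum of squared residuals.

SSE = 32

x=1: ŷ = 23 + 3.2·1 = 26.2; e = 25.2 − 26.2 = -1
x=11: ŷ = 23 + 3.2·11 = 58.2; e = 59.2 − 58.2 = 1
x=15: ŷ = 23 + 3.2·15 = 71; e = 74 − 71 = 3
x=17: ŷ = 23 + 3.2·17 = 77.4; e = 76.4 − 77.4 = -1
x=21: ŷ = 23 + 3.2·21 = 90.2; e = 86.2 − 90.2 = -4
x=23: ŷ = 23 + 3.2·23 = 96.6; e = 98.6 − 96.6 = 2
SSE = 1 + 1 + 9 + 1 + 16 + 4 = 32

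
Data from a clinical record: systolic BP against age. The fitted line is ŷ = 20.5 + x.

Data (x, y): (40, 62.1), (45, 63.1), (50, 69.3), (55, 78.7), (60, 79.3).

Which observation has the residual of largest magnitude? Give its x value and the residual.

x = 55, e = 3.2

x=40: ŷ = 20.5 + 40 = 60.5; e = 62.1 − 60.5 = 1.6
x=45: ŷ = 20.5 + 45 = 65.5; e = 63.1 − 65.5 = -2.4
x=50: ŷ = 20.5 + 50 = 70.5; e = 69.3 − 70.5 = -1.2
x=55: ŷ = 20.5 + 55 = 75.5; e = 78.7 − 75.5 = 3.2
x=60: ŷ = 20.5 + 60 = 80.5; e = 79.3 − 80.5 = -1.2
Largest |e| is 3.2 at x = 55, residual 3.2.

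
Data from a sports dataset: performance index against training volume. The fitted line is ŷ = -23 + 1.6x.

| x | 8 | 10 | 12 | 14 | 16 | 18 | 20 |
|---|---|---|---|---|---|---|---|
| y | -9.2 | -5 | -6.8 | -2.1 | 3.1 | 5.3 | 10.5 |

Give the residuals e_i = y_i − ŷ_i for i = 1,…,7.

1, 2, -3, -1.5, 0.5, -0.5, 1.5

x=8: ŷ = -23 + 1.6·8 = -10.2; e = -9.2 − (-10.2) = 1
x=10: ŷ = -23 + 1.6·10 = -7; e = -5 − (-7) = 2
x=12: ŷ = -23 + 1.6·12 = -3.8; e = -6.8 − (-3.8) = -3
x=14: ŷ = -23 + 1.6·14 = -0.6; e = -2.1 − (-0.6) = -1.5
x=16: ŷ = -23 + 1.6·16 = 2.6; e = 3.1 − 2.6 = 0.5
x=18: ŷ = -23 + 1.6·18 = 5.8; e = 5.3 − 5.8 = -0.5
x=20: ŷ = -23 + 1.6·20 = 9; e = 10.5 − 9 = 1.5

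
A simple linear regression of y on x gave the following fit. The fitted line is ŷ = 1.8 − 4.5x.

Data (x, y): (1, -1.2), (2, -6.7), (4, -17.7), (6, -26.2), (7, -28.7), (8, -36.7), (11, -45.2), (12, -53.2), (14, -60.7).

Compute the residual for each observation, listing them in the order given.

1.5, 0.5, -1.5, -1, 1, -2.5, 2.5, -1, 0.5

x=1: ŷ = 1.8 − 4.5·1 = -2.7; r = -1.2 − (-2.7) = 1.5
x=2: ŷ = 1.8 − 4.5·2 = -7.2; r = -6.7 − (-7.2) = 0.5
x=4: ŷ = 1.8 − 4.5·4 = -16.2; r = -17.7 − (-16.2) = -1.5
x=6: ŷ = 1.8 − 4.5·6 = -25.2; r = -26.2 − (-25.2) = -1
x=7: ŷ = 1.8 − 4.5·7 = -29.7; r = -28.7 − (-29.7) = 1
x=8: ŷ = 1.8 − 4.5·8 = -34.2; r = -36.7 − (-34.2) = -2.5
x=11: ŷ = 1.8 − 4.5·11 = -47.7; r = -45.2 − (-47.7) = 2.5
x=12: ŷ = 1.8 − 4.5·12 = -52.2; r = -53.2 − (-52.2) = -1
x=14: ŷ = 1.8 − 4.5·14 = -61.2; r = -60.7 − (-61.2) = 0.5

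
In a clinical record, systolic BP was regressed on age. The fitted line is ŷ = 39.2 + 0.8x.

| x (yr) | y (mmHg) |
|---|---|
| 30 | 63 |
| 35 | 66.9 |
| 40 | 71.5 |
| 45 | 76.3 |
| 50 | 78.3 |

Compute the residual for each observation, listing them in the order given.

-0.2, -0.3, 0.3, 1.1, -0.9

x=30: ŷ = 39.2 + 0.8·30 = 63.2; r = 63 − 63.2 = -0.2
x=35: ŷ = 39.2 + 0.8·35 = 67.2; r = 66.9 − 67.2 = -0.3
x=40: ŷ = 39.2 + 0.8·40 = 71.2; r = 71.5 − 71.2 = 0.3
x=45: ŷ = 39.2 + 0.8·45 = 75.2; r = 76.3 − 75.2 = 1.1
x=50: ŷ = 39.2 + 0.8·50 = 79.2; r = 78.3 − 79.2 = -0.9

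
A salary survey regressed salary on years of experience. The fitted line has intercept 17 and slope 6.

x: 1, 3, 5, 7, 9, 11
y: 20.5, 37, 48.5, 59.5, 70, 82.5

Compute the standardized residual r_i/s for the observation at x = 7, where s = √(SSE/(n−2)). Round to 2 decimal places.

0.27

x=1: ŷ = 17 + 6·1 = 23; r = 20.5 − 23 = -2.5
x=3: ŷ = 17 + 6·3 = 35; r = 37 − 35 = 2
x=5: ŷ = 17 + 6·5 = 47; r = 48.5 − 47 = 1.5
x=7: ŷ = 17 + 6·7 = 59; r = 59.5 − 59 = 0.5
x=9: ŷ = 17 + 6·9 = 71; r = 70 − 71 = -1
x=11: ŷ = 17 + 6·11 = 83; r = 82.5 − 83 = -0.5
SSE = 6.25 + 4 + 2.25 + 0.25 + 1 + 0.25 = 14
s = √(14/4) = 1.87083
r/s = 0.5 / 1.87083 = 0.27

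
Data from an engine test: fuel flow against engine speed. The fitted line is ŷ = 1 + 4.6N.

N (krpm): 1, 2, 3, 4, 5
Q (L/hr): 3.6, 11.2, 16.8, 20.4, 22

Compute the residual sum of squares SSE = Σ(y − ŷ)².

SSE = 14

N=1: ŷ = 1 + 4.6·1 = 5.6; e = 3.6 − 5.6 = -2
N=2: ŷ = 1 + 4.6·2 = 10.2; e = 11.2 − 10.2 = 1
N=3: ŷ = 1 + 4.6·3 = 14.8; e = 16.8 − 14.8 = 2
N=4: ŷ = 1 + 4.6·4 = 19.4; e = 20.4 − 19.4 = 1
N=5: ŷ = 1 + 4.6·5 = 24; e = 22 − 24 = -2
SSE = 4 + 1 + 4 + 1 + 4 = 14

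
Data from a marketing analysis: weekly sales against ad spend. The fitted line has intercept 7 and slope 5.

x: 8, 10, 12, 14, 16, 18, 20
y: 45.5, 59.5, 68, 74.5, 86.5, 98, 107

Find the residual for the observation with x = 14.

ŷ = 7 + 5·14 = 77
r = 74.5 − 77 = -2.5

r = -2.5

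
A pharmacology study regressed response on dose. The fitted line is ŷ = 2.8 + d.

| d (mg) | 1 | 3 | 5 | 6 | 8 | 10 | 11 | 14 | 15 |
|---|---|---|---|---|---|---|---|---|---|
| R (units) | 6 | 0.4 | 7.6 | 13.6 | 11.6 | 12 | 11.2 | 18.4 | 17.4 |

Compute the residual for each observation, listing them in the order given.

2.2, -5.4, -0.2, 4.8, 0.8, -0.8, -2.6, 1.6, -0.4

d=1: ŷ = 2.8 + 1 = 3.8; e = 6 − 3.8 = 2.2
d=3: ŷ = 2.8 + 3 = 5.8; e = 0.4 − 5.8 = -5.4
d=5: ŷ = 2.8 + 5 = 7.8; e = 7.6 − 7.8 = -0.2
d=6: ŷ = 2.8 + 6 = 8.8; e = 13.6 − 8.8 = 4.8
d=8: ŷ = 2.8 + 8 = 10.8; e = 11.6 − 10.8 = 0.8
d=10: ŷ = 2.8 + 10 = 12.8; e = 12 − 12.8 = -0.8
d=11: ŷ = 2.8 + 11 = 13.8; e = 11.2 − 13.8 = -2.6
d=14: ŷ = 2.8 + 14 = 16.8; e = 18.4 − 16.8 = 1.6
d=15: ŷ = 2.8 + 15 = 17.8; e = 17.4 − 17.8 = -0.4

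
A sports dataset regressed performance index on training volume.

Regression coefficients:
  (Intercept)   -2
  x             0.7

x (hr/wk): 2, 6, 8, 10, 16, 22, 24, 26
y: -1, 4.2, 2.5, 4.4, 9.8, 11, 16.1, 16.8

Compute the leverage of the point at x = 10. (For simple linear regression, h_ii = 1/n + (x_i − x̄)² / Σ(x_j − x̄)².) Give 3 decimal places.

x̄ = (2 + 6 + 8 + 10 + 16 + 22 + 24 + 26)/8 = 14.25
Σ(x − x̄)² = 150.062 + 68.0625 + 39.0625 + 18.0625 + 3.0625 + 60.0625 + 95.0625 + 138.062 = 571.5
h = 1/8 + (-4.25)²/571.5 = 0.125 + 0.0316054 = 0.157

h = 0.157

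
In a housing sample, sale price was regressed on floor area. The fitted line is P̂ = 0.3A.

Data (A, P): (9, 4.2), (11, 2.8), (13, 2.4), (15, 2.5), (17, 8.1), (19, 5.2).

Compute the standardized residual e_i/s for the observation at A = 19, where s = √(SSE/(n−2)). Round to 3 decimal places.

-0.236

A=9: P̂ = 0.3·9 = 2.7; e = 4.2 − 2.7 = 1.5
A=11: P̂ = 0.3·11 = 3.3; e = 2.8 − 3.3 = -0.5
A=13: P̂ = 0.3·13 = 3.9; e = 2.4 − 3.9 = -1.5
A=15: P̂ = 0.3·15 = 4.5; e = 2.5 − 4.5 = -2
A=17: P̂ = 0.3·17 = 5.1; e = 8.1 − 5.1 = 3
A=19: P̂ = 0.3·19 = 5.7; e = 5.2 − 5.7 = -0.5
SSE = 2.25 + 0.25 + 2.25 + 4 + 9 + 0.25 = 18
s = √(18/4) = 2.12132
e/s = -0.5 / 2.12132 = -0.236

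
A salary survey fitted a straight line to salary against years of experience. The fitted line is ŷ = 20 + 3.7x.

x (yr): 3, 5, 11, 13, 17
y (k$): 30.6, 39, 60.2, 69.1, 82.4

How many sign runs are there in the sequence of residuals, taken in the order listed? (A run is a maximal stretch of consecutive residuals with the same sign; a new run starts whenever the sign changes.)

5 runs

x=3: ŷ = 20 + 3.7·3 = 31.1; r = 30.6 − 31.1 = -0.5
x=5: ŷ = 20 + 3.7·5 = 38.5; r = 39 − 38.5 = 0.5
x=11: ŷ = 20 + 3.7·11 = 60.7; r = 60.2 − 60.7 = -0.5
x=13: ŷ = 20 + 3.7·13 = 68.1; r = 69.1 − 68.1 = 1
x=17: ŷ = 20 + 3.7·17 = 82.9; r = 82.4 − 82.9 = -0.5
Signs: − + − + −
Runs: −×1, +×1, −×1, +×1, −×1 → 5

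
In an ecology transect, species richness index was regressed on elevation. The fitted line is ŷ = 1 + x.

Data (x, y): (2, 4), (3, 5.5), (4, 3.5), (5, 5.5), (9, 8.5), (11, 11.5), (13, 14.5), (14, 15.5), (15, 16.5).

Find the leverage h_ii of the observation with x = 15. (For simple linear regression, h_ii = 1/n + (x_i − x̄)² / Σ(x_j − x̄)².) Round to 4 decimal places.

h = 0.3215

x̄ = (2 + 3 + 4 + 5 + 9 + 11 + 13 + 14 + 15)/9 = 8.44444
Σ(x − x̄)² = 41.5309 + 29.642 + 19.7531 + 11.8642 + 0.308642 + 6.53086 + 20.7531 + 30.8642 + 42.9753 = 204.222
h = 1/9 + (6.55556)²/204.222 = 0.111111 + 0.210434 = 0.3215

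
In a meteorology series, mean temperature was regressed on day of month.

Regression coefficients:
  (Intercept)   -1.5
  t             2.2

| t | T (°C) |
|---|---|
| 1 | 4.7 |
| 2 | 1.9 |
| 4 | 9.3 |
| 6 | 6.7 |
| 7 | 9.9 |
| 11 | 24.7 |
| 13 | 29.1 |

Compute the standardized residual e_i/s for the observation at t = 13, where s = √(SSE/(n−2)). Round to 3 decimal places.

t=1: T̂ = -1.5 + 2.2·1 = 0.7; e = 4.7 − 0.7 = 4
t=2: T̂ = -1.5 + 2.2·2 = 2.9; e = 1.9 − 2.9 = -1
t=4: T̂ = -1.5 + 2.2·4 = 7.3; e = 9.3 − 7.3 = 2
t=6: T̂ = -1.5 + 2.2·6 = 11.7; e = 6.7 − 11.7 = -5
t=7: T̂ = -1.5 + 2.2·7 = 13.9; e = 9.9 − 13.9 = -4
t=11: T̂ = -1.5 + 2.2·11 = 22.7; e = 24.7 − 22.7 = 2
t=13: T̂ = -1.5 + 2.2·13 = 27.1; e = 29.1 − 27.1 = 2
SSE = 16 + 1 + 4 + 25 + 16 + 4 + 4 = 70
s = √(70/5) = 3.74166
e/s = 2 / 3.74166 = 0.535

0.535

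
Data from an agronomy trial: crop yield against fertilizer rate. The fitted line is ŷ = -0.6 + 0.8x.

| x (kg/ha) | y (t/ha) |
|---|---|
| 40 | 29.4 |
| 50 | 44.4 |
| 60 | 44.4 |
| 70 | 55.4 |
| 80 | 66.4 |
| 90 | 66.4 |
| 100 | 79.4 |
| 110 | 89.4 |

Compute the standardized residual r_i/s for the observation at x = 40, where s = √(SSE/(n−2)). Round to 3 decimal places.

x=40: ŷ = -0.6 + 0.8·40 = 31.4; r = 29.4 − 31.4 = -2
x=50: ŷ = -0.6 + 0.8·50 = 39.4; r = 44.4 − 39.4 = 5
x=60: ŷ = -0.6 + 0.8·60 = 47.4; r = 44.4 − 47.4 = -3
x=70: ŷ = -0.6 + 0.8·70 = 55.4; r = 55.4 − 55.4 = 0
x=80: ŷ = -0.6 + 0.8·80 = 63.4; r = 66.4 − 63.4 = 3
x=90: ŷ = -0.6 + 0.8·90 = 71.4; r = 66.4 − 71.4 = -5
x=100: ŷ = -0.6 + 0.8·100 = 79.4; r = 79.4 − 79.4 = 0
x=110: ŷ = -0.6 + 0.8·110 = 87.4; r = 89.4 − 87.4 = 2
SSE = 4 + 25 + 9 + 0 + 9 + 25 + 0 + 4 = 76
s = √(76/6) = 3.55903
r/s = -2 / 3.55903 = -0.562

-0.562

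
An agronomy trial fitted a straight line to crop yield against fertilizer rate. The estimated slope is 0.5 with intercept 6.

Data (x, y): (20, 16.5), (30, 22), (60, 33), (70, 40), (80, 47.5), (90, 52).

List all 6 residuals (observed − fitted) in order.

0.5, 1, -3, -1, 1.5, 1

x=20: ŷ = 6 + 0.5·20 = 16; r = 16.5 − 16 = 0.5
x=30: ŷ = 6 + 0.5·30 = 21; r = 22 − 21 = 1
x=60: ŷ = 6 + 0.5·60 = 36; r = 33 − 36 = -3
x=70: ŷ = 6 + 0.5·70 = 41; r = 40 − 41 = -1
x=80: ŷ = 6 + 0.5·80 = 46; r = 47.5 − 46 = 1.5
x=90: ŷ = 6 + 0.5·90 = 51; r = 52 − 51 = 1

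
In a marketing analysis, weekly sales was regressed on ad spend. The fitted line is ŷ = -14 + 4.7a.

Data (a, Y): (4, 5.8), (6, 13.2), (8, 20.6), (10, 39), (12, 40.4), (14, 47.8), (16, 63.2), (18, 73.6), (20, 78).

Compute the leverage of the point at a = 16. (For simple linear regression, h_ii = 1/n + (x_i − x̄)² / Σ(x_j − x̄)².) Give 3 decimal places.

h = 0.178

ā = (4 + 6 + 8 + 10 + 12 + 14 + 16 + 18 + 20)/9 = 12
Σ(a − ā)² = 64 + 36 + 16 + 4 + 0 + 4 + 16 + 36 + 64 = 240
h = 1/9 + (4)²/240 = 0.111111 + 0.0666667 = 0.178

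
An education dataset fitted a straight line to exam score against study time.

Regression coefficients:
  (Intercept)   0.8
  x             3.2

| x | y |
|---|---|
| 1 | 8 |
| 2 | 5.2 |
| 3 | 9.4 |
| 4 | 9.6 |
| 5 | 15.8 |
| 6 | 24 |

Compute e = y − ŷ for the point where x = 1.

ŷ = 0.8 + 3.2·1 = 4
e = 8 − 4 = 4

e = 4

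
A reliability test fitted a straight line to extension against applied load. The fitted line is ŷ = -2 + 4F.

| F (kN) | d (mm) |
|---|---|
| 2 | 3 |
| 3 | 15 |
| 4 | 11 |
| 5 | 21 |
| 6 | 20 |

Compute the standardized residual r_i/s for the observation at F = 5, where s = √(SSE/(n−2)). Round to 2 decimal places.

0.69

F=2: ŷ = -2 + 4·2 = 6; r = 3 − 6 = -3
F=3: ŷ = -2 + 4·3 = 10; r = 15 − 10 = 5
F=4: ŷ = -2 + 4·4 = 14; r = 11 − 14 = -3
F=5: ŷ = -2 + 4·5 = 18; r = 21 − 18 = 3
F=6: ŷ = -2 + 4·6 = 22; r = 20 − 22 = -2
SSE = 9 + 25 + 9 + 9 + 4 = 56
s = √(56/3) = 4.32049
r/s = 3 / 4.32049 = 0.69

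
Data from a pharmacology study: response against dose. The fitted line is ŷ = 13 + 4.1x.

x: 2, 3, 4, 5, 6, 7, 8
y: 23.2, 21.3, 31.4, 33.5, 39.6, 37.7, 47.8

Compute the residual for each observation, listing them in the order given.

2, -4, 2, 0, 2, -4, 2

x=2: ŷ = 13 + 4.1·2 = 21.2; r = 23.2 − 21.2 = 2
x=3: ŷ = 13 + 4.1·3 = 25.3; r = 21.3 − 25.3 = -4
x=4: ŷ = 13 + 4.1·4 = 29.4; r = 31.4 − 29.4 = 2
x=5: ŷ = 13 + 4.1·5 = 33.5; r = 33.5 − 33.5 = 0
x=6: ŷ = 13 + 4.1·6 = 37.6; r = 39.6 − 37.6 = 2
x=7: ŷ = 13 + 4.1·7 = 41.7; r = 37.7 − 41.7 = -4
x=8: ŷ = 13 + 4.1·8 = 45.8; r = 47.8 − 45.8 = 2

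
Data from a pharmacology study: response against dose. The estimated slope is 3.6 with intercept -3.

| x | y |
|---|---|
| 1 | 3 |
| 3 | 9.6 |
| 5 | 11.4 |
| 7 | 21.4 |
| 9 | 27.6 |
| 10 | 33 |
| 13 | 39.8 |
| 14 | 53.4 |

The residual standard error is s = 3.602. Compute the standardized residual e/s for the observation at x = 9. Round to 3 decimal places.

ŷ = -3 + 3.6·9 = 29.4
e = 27.6 − 29.4 = -1.8
e/s = -1.8 / 3.602 = -0.500

-0.500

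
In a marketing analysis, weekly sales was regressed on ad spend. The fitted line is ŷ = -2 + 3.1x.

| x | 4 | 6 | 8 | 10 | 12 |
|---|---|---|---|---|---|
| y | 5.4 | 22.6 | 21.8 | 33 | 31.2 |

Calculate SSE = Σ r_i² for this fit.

x=4: ŷ = -2 + 3.1·4 = 10.4; r = 5.4 − 10.4 = -5
x=6: ŷ = -2 + 3.1·6 = 16.6; r = 22.6 − 16.6 = 6
x=8: ŷ = -2 + 3.1·8 = 22.8; r = 21.8 − 22.8 = -1
x=10: ŷ = -2 + 3.1·10 = 29; r = 33 − 29 = 4
x=12: ŷ = -2 + 3.1·12 = 35.2; r = 31.2 − 35.2 = -4
SSE = 25 + 36 + 1 + 16 + 16 = 94

SSE = 94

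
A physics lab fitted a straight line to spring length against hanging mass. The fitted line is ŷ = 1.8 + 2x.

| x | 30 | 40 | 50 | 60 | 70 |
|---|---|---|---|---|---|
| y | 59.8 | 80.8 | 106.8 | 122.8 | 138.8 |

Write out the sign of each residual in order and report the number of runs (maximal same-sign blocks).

x=30: ŷ = 1.8 + 2·30 = 61.8; r = 59.8 − 61.8 = -2
x=40: ŷ = 1.8 + 2·40 = 81.8; r = 80.8 − 81.8 = -1
x=50: ŷ = 1.8 + 2·50 = 101.8; r = 106.8 − 101.8 = 5
x=60: ŷ = 1.8 + 2·60 = 121.8; r = 122.8 − 121.8 = 1
x=70: ŷ = 1.8 + 2·70 = 141.8; r = 138.8 − 141.8 = -3
Signs: − − + + −
Runs: −×2, +×2, −×1 → 3

3 runs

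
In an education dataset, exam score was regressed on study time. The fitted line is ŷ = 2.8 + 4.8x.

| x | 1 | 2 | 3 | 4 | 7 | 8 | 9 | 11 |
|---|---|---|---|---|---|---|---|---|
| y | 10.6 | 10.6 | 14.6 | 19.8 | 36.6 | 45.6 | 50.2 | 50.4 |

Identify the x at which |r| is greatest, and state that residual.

x=1: ŷ = 2.8 + 4.8·1 = 7.6; r = 10.6 − 7.6 = 3
x=2: ŷ = 2.8 + 4.8·2 = 12.4; r = 10.6 − 12.4 = -1.8
x=3: ŷ = 2.8 + 4.8·3 = 17.2; r = 14.6 − 17.2 = -2.6
x=4: ŷ = 2.8 + 4.8·4 = 22; r = 19.8 − 22 = -2.2
x=7: ŷ = 2.8 + 4.8·7 = 36.4; r = 36.6 − 36.4 = 0.2
x=8: ŷ = 2.8 + 4.8·8 = 41.2; r = 45.6 − 41.2 = 4.4
x=9: ŷ = 2.8 + 4.8·9 = 46; r = 50.2 − 46 = 4.2
x=11: ŷ = 2.8 + 4.8·11 = 55.6; r = 50.4 − 55.6 = -5.2
Largest |r| is 5.2 at x = 11, residual -5.2.

x = 11, r = -5.2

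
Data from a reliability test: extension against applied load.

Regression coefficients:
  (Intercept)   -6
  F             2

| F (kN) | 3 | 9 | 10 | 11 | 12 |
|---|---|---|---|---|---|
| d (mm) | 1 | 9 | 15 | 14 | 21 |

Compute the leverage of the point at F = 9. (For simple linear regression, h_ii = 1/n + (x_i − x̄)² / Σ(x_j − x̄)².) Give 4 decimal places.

h = 0.2000

F̄ = (3 + 9 + 10 + 11 + 12)/5 = 9
Σ(F − F̄)² = 36 + 0 + 1 + 4 + 9 = 50
h = 1/5 + (0)²/50 = 0.2 + 0 = 0.2000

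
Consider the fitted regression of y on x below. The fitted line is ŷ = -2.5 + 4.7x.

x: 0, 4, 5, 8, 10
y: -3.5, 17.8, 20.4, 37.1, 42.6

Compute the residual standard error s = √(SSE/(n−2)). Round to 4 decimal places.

s = 1.9339

x=0: ŷ = -2.5 + 4.7·0 = -2.5; e = -3.5 − (-2.5) = -1
x=4: ŷ = -2.5 + 4.7·4 = 16.3; e = 17.8 − 16.3 = 1.5
x=5: ŷ = -2.5 + 4.7·5 = 21; e = 20.4 − 21 = -0.6
x=8: ŷ = -2.5 + 4.7·8 = 35.1; e = 37.1 − 35.1 = 2
x=10: ŷ = -2.5 + 4.7·10 = 44.5; e = 42.6 − 44.5 = -1.9
SSE = 1 + 2.25 + 0.36 + 4 + 3.61 = 11.22
s = √(11.22/3) = √3.74 ≈ 1.9339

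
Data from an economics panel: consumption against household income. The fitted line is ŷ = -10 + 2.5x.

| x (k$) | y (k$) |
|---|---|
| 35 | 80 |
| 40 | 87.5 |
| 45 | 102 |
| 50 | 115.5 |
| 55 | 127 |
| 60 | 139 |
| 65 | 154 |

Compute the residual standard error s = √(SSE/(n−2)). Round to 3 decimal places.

s = 1.817

x=35: ŷ = -10 + 2.5·35 = 77.5; e = 80 − 77.5 = 2.5
x=40: ŷ = -10 + 2.5·40 = 90; e = 87.5 − 90 = -2.5
x=45: ŷ = -10 + 2.5·45 = 102.5; e = 102 − 102.5 = -0.5
x=50: ŷ = -10 + 2.5·50 = 115; e = 115.5 − 115 = 0.5
x=55: ŷ = -10 + 2.5·55 = 127.5; e = 127 − 127.5 = -0.5
x=60: ŷ = -10 + 2.5·60 = 140; e = 139 − 140 = -1
x=65: ŷ = -10 + 2.5·65 = 152.5; e = 154 − 152.5 = 1.5
SSE = 6.25 + 6.25 + 0.25 + 0.25 + 0.25 + 1 + 2.25 = 16.5
s = √(16.5/5) = √3.3 ≈ 1.817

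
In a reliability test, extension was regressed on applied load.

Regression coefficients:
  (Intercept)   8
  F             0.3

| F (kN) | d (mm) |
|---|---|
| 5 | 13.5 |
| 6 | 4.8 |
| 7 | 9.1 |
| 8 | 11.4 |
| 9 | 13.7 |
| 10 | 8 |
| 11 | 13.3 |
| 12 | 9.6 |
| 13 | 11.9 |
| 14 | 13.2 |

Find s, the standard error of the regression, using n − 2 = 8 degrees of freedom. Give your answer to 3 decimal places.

s = 2.958

F=5: d̂ = 8 + 0.3·5 = 9.5; r = 13.5 − 9.5 = 4
F=6: d̂ = 8 + 0.3·6 = 9.8; r = 4.8 − 9.8 = -5
F=7: d̂ = 8 + 0.3·7 = 10.1; r = 9.1 − 10.1 = -1
F=8: d̂ = 8 + 0.3·8 = 10.4; r = 11.4 − 10.4 = 1
F=9: d̂ = 8 + 0.3·9 = 10.7; r = 13.7 − 10.7 = 3
F=10: d̂ = 8 + 0.3·10 = 11; r = 8 − 11 = -3
F=11: d̂ = 8 + 0.3·11 = 11.3; r = 13.3 − 11.3 = 2
F=12: d̂ = 8 + 0.3·12 = 11.6; r = 9.6 − 11.6 = -2
F=13: d̂ = 8 + 0.3·13 = 11.9; r = 11.9 − 11.9 = 0
F=14: d̂ = 8 + 0.3·14 = 12.2; r = 13.2 − 12.2 = 1
SSE = 16 + 25 + 1 + 1 + 9 + 9 + 4 + 4 + 0 + 1 = 70
s = √(70/8) = √8.75 ≈ 2.958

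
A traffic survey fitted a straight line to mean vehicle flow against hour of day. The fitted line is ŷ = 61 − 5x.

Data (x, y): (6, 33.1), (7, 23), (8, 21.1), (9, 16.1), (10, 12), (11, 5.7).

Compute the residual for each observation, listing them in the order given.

2.1, -3, 0.1, 0.1, 1, -0.3

x=6: ŷ = 61 − 5·6 = 31; e = 33.1 − 31 = 2.1
x=7: ŷ = 61 − 5·7 = 26; e = 23 − 26 = -3
x=8: ŷ = 61 − 5·8 = 21; e = 21.1 − 21 = 0.1
x=9: ŷ = 61 − 5·9 = 16; e = 16.1 − 16 = 0.1
x=10: ŷ = 61 − 5·10 = 11; e = 12 − 11 = 1
x=11: ŷ = 61 − 5·11 = 6; e = 5.7 − 6 = -0.3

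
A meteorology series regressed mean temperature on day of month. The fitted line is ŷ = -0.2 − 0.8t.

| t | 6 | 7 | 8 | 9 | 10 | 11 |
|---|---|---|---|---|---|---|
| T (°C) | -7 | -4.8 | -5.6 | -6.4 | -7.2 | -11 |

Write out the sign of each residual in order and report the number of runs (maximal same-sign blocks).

3 runs

t=6: ŷ = -0.2 − 0.8·6 = -5; r = -7 − (-5) = -2
t=7: ŷ = -0.2 − 0.8·7 = -5.8; r = -4.8 − (-5.8) = 1
t=8: ŷ = -0.2 − 0.8·8 = -6.6; r = -5.6 − (-6.6) = 1
t=9: ŷ = -0.2 − 0.8·9 = -7.4; r = -6.4 − (-7.4) = 1
t=10: ŷ = -0.2 − 0.8·10 = -8.2; r = -7.2 − (-8.2) = 1
t=11: ŷ = -0.2 − 0.8·11 = -9; r = -11 − (-9) = -2
Signs: − + + + + −
Runs: −×1, +×4, −×1 → 3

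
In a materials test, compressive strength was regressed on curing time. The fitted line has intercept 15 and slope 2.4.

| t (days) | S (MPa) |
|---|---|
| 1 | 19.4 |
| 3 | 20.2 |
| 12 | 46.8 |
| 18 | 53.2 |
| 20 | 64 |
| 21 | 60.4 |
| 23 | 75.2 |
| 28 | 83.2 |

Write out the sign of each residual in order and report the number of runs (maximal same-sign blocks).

t=1: Ŝ = 15 + 2.4·1 = 17.4; e = 19.4 − 17.4 = 2
t=3: Ŝ = 15 + 2.4·3 = 22.2; e = 20.2 − 22.2 = -2
t=12: Ŝ = 15 + 2.4·12 = 43.8; e = 46.8 − 43.8 = 3
t=18: Ŝ = 15 + 2.4·18 = 58.2; e = 53.2 − 58.2 = -5
t=20: Ŝ = 15 + 2.4·20 = 63; e = 64 − 63 = 1
t=21: Ŝ = 15 + 2.4·21 = 65.4; e = 60.4 − 65.4 = -5
t=23: Ŝ = 15 + 2.4·23 = 70.2; e = 75.2 − 70.2 = 5
t=28: Ŝ = 15 + 2.4·28 = 82.2; e = 83.2 − 82.2 = 1
Signs: + − + − + − + +
Runs: +×1, −×1, +×1, −×1, +×1, −×1, +×2 → 7

7 runs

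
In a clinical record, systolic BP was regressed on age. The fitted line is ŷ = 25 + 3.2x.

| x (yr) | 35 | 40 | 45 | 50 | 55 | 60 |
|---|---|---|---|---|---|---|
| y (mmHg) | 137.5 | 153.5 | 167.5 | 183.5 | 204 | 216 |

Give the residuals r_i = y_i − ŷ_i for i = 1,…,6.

0.5, 0.5, -1.5, -1.5, 3, -1

x=35: ŷ = 25 + 3.2·35 = 137; r = 137.5 − 137 = 0.5
x=40: ŷ = 25 + 3.2·40 = 153; r = 153.5 − 153 = 0.5
x=45: ŷ = 25 + 3.2·45 = 169; r = 167.5 − 169 = -1.5
x=50: ŷ = 25 + 3.2·50 = 185; r = 183.5 − 185 = -1.5
x=55: ŷ = 25 + 3.2·55 = 201; r = 204 − 201 = 3
x=60: ŷ = 25 + 3.2·60 = 217; r = 216 − 217 = -1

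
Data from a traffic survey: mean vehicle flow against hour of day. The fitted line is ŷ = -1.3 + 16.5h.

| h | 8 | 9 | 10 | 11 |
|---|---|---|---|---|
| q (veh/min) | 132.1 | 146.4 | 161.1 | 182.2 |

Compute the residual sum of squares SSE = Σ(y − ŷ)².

h=8: ŷ = -1.3 + 16.5·8 = 130.7; e = 132.1 − 130.7 = 1.4
h=9: ŷ = -1.3 + 16.5·9 = 147.2; e = 146.4 − 147.2 = -0.8
h=10: ŷ = -1.3 + 16.5·10 = 163.7; e = 161.1 − 163.7 = -2.6
h=11: ŷ = -1.3 + 16.5·11 = 180.2; e = 182.2 − 180.2 = 2
SSE = 1.96 + 0.64 + 6.76 + 4 = 13.36

SSE = 13.36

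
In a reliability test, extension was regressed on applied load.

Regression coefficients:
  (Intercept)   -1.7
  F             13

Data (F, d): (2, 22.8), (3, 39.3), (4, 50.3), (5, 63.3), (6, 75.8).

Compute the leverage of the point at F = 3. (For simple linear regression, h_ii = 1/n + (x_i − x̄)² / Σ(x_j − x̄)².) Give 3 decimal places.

h = 0.300

F̄ = (2 + 3 + 4 + 5 + 6)/5 = 4
Σ(F − F̄)² = 4 + 1 + 0 + 1 + 4 = 10
h = 1/5 + (-1)²/10 = 0.2 + 0.1 = 0.300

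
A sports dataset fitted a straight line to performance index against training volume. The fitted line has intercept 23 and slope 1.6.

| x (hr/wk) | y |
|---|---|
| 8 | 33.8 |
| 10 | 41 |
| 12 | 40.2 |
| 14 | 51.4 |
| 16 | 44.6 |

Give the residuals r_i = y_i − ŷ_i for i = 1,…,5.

-2, 2, -2, 6, -4

x=8: ŷ = 23 + 1.6·8 = 35.8; r = 33.8 − 35.8 = -2
x=10: ŷ = 23 + 1.6·10 = 39; r = 41 − 39 = 2
x=12: ŷ = 23 + 1.6·12 = 42.2; r = 40.2 − 42.2 = -2
x=14: ŷ = 23 + 1.6·14 = 45.4; r = 51.4 − 45.4 = 6
x=16: ŷ = 23 + 1.6·16 = 48.6; r = 44.6 − 48.6 = -4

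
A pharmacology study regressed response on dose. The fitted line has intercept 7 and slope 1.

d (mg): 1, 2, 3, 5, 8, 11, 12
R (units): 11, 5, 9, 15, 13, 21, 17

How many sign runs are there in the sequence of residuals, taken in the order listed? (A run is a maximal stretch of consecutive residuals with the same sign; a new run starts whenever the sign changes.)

6 runs

d=1: ŷ = 7 + 1 = 8; e = 11 − 8 = 3
d=2: ŷ = 7 + 2 = 9; e = 5 − 9 = -4
d=3: ŷ = 7 + 3 = 10; e = 9 − 10 = -1
d=5: ŷ = 7 + 5 = 12; e = 15 − 12 = 3
d=8: ŷ = 7 + 8 = 15; e = 13 − 15 = -2
d=11: ŷ = 7 + 11 = 18; e = 21 − 18 = 3
d=12: ŷ = 7 + 12 = 19; e = 17 − 19 = -2
Signs: + − − + − + −
Runs: +×1, −×2, +×1, −×1, +×1, −×1 → 6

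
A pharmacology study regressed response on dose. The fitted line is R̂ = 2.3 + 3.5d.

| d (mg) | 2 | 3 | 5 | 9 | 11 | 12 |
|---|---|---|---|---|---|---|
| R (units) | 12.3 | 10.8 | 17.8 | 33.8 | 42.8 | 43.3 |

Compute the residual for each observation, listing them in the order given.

d=2: R̂ = 2.3 + 3.5·2 = 9.3; e = 12.3 − 9.3 = 3
d=3: R̂ = 2.3 + 3.5·3 = 12.8; e = 10.8 − 12.8 = -2
d=5: R̂ = 2.3 + 3.5·5 = 19.8; e = 17.8 − 19.8 = -2
d=9: R̂ = 2.3 + 3.5·9 = 33.8; e = 33.8 − 33.8 = 0
d=11: R̂ = 2.3 + 3.5·11 = 40.8; e = 42.8 − 40.8 = 2
d=12: R̂ = 2.3 + 3.5·12 = 44.3; e = 43.3 − 44.3 = -1

3, -2, -2, 0, 2, -1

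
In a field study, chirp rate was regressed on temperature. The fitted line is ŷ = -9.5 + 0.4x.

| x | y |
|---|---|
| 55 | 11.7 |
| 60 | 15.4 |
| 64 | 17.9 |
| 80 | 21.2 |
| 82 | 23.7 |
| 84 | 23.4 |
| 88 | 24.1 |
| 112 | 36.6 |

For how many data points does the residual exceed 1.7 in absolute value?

x=55: ŷ = -9.5 + 0.4·55 = 12.5; e = 11.7 − 12.5 = -0.8
x=60: ŷ = -9.5 + 0.4·60 = 14.5; e = 15.4 − 14.5 = 0.9
x=64: ŷ = -9.5 + 0.4·64 = 16.1; e = 17.9 − 16.1 = 1.8
x=80: ŷ = -9.5 + 0.4·80 = 22.5; e = 21.2 − 22.5 = -1.3
x=82: ŷ = -9.5 + 0.4·82 = 23.3; e = 23.7 − 23.3 = 0.4
x=84: ŷ = -9.5 + 0.4·84 = 24.1; e = 23.4 − 24.1 = -0.7
x=88: ŷ = -9.5 + 0.4·88 = 25.7; e = 24.1 − 25.7 = -1.6
x=112: ŷ = -9.5 + 0.4·112 = 35.3; e = 36.6 − 35.3 = 1.3
|e| > 1.7: x=64 (|e|=1.8) → 1

1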